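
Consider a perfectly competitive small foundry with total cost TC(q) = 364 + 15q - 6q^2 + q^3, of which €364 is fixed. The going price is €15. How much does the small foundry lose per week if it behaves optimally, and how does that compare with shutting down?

AVC = 15 - 6q + q^2; min AVC = €6 at q = 3. Since P = €15 ≥ min AVC, the firm produces.
With MC = 15 - 12q + 3q^2, P = MC on the upward-sloping part at q* = 4.
TR = 15·4 = 60. TC = 364 + 28 = 392. Profit = 60 − 392 = -€332.
That loss of €332 beats the €364 the firm would lose by shutting down; producing recovers €32 of fixed cost.

Profit = -€332 at q = 4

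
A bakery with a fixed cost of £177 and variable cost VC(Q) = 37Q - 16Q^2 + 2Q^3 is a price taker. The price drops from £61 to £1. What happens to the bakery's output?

Output falls from 6 to 0 (the firm shuts down)

MC = 37 - 32Q + 6Q^2; the shutdown threshold is min AVC = £5 (at Q = 4).
At P = £61 ≥ min AVC, set P = MC on the rising branch: Q = 6.
At P = £1 < min AVC = £5, price no longer covers variable cost at any output, so the firm shuts down: Q = 0.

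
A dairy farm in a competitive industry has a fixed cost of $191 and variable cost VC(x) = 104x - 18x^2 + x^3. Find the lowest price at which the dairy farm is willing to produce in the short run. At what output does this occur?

$23 per unit, at x = 9

The shutdown price is the minimum of AVC. VC = 104x - 18x^2 + x^3, so AVC = 104 - 18x + x^2.
At the minimum of AVC, MC = AVC. MC = 104 - 36x + 3x^2; setting MC = AVC gives 2x^2 - 18x = 0, so x = 9. min AVC = 23.
So the shutdown price is $23.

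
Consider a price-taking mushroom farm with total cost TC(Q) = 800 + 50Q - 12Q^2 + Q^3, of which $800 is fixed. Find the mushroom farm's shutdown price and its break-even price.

Shutdown price = $14; break-even price = $110

AVC = 50 - 12Q + Q^2; minimized at Q = 6, giving min AVC = $14. That is the shutdown price.
ATC = 800/Q + 50 - 12Q + Q^2. Setting dATC/dQ = −800/Q^2 − 12 + 2Q = 0 gives Q = 10 (since 2·10^3 − 12·10^2 = 800).
min ATC = 800/10 + 50 − 12·10 + 10^2 = $110. That is the break-even price.
Between these two prices the firm operates at a loss; above $110 it earns a profit.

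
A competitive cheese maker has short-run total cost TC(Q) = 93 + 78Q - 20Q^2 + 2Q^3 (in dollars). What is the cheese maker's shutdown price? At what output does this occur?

The shutdown price is the minimum of AVC. VC = 78Q - 20Q^2 + 2Q^3, so AVC = 78 - 20Q + 2Q^2.
At the minimum of AVC, MC = AVC. MC = 78 - 40Q + 6Q^2; setting MC = AVC gives 4Q^2 - 20Q = 0, so Q = 5. min AVC = 28.
The firm shuts down for any P below $28.

$28 per unit, at Q = 5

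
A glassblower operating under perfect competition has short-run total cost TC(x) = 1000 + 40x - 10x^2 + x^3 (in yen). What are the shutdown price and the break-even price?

Shutdown price = ¥15; break-even price = ¥140

AVC = 40 - 10x + x^2; minimized at x = 5, giving min AVC = ¥15. That is the shutdown price.
ATC = 1000/x + 40 - 10x + x^2. Setting dATC/dx = −1000/x^2 − 10 + 2x = 0 gives x = 10 (since 2·10^3 − 10·10^2 = 1000).
min ATC = 1000/10 + 40 − 10·10 + 10^2 = ¥140. That is the break-even price.
For ¥15 ≤ P < ¥140 the firm produces at a loss; below ¥15 it shuts down.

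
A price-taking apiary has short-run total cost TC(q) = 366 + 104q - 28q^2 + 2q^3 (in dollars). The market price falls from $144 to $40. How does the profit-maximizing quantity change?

Output falls from 10 to 8

MC = 104 - 56q + 6q^2; the shutdown threshold is min AVC = $6 (at q = 7).
At P = $144 ≥ min AVC, set P = MC on the rising branch: q = 10.
At P = $40 ≥ min AVC, set P = MC: q = 8. The firm stays open but cuts output.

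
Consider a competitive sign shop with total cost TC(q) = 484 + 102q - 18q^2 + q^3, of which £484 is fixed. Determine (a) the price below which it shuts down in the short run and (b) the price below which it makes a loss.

AVC = 102 - 18q + q^2; minimized at q = 9, giving min AVC = £21. That is the shutdown price.
ATC = 484/q + 102 - 18q + q^2. Setting dATC/dq = −484/q^2 − 18 + 2q = 0 gives q = 11 (since 2·11^3 − 18·11^2 = 484).
min ATC = 484/11 + 102 − 18·11 + 11^2 = £69. That is the break-even price.
For £21 ≤ P < £69 the firm produces at a loss; below £21 it shuts down.

Shutdown price = £21; break-even price = £69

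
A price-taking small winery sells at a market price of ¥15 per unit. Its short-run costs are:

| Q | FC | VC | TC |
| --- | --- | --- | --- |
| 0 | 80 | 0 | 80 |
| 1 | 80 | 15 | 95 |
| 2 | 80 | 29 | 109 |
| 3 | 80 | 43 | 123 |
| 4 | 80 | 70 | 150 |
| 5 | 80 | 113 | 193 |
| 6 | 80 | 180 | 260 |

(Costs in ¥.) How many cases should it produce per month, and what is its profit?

Tabulate TR − TC: Q=0: -80; Q=1: -80; Q=2: -79; Q=3: -78; Q=4: -90; Q=5: -118; Q=6: -170.
Profit is maximized at Q = 3. AVC there is 43/3 = ¥14.33 ≤ P, so producing beats shutting down (which would give -¥80).

Q = 3; profit = -¥78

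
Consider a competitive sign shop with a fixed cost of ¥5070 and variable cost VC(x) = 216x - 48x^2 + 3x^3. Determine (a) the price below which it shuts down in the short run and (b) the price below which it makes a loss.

Shutdown price = min AVC. AVC = 216 - 48x + 3x^2, with vertex at x = 8 and minimum ¥24.
ATC = 5070/x + 216 - 48x + 3x^2. Setting dATC/dx = −5070/x^2 − 48 + 6x = 0 gives x = 13 (since 6·13^3 − 48·13^2 = 5070).
min ATC = 5070/13 + 216 − 48·13 + 3·13^2 = ¥489. That is the break-even price.
For ¥24 ≤ P < ¥489 the firm produces at a loss; below ¥24 it shuts down.

Shutdown price = ¥24; break-even price = ¥489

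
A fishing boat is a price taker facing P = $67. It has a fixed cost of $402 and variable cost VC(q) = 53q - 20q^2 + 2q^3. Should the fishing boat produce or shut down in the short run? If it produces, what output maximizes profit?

Produce at q = 7

Variable cost is VC = 53q - 20q^2 + 2q^3, so AVC = VC/q = 53 - 20q + 2q^2 and MC = dTC/dq = 53 - 40q + 6q^2.
The AVC parabola has its vertex at q = 20/4 = 5, where AVC = 53 - 20·5 + 2·5^2 = $3.
Because $67 ≥ $3, revenue can cover variable cost; the firm operates.
Set P = MC: 67 = 53 - 40q + 6q^2 → -14 - 40q + 6q^2 = 0. The roots are q = -1/3 and q = 7; the profit-maximizing output is on the rising part of MC, so q* = 7.
Check: AVC at q = 7 is $11 ≤ P, so revenue covers variable cost.
Profit = P·q − TC = 67·7 − 479 = -$10, a loss, but smaller than the $402 fixed cost the firm would lose by shutting down.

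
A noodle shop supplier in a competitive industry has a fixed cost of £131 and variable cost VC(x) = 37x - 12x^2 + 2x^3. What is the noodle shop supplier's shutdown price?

The shutdown price is the minimum of AVC. VC = 37x - 12x^2 + 2x^3, so AVC = 37 - 12x + 2x^2.
At the minimum of AVC, MC = AVC. MC = 37 - 24x + 6x^2; setting MC = AVC gives 4x^2 - 12x = 0, so x = 3. min AVC = 19.
The firm shuts down for any P below £19.

£19 per unit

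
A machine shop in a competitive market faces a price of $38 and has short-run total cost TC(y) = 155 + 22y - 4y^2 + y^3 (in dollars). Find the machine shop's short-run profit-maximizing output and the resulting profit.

AVC = 22 - 4y + y^2; min AVC = $18 at y = 2. Since P = $38 ≥ min AVC, the firm produces.
With MC = 22 - 8y + 3y^2, P = MC on the upward-sloping part at y* = 4.
TR = 38·4 = 152. TC = 155 + 88 = 243. Profit = 152 − 243 = -$91.
That loss of $91 beats the $155 the firm would lose by shutting down; producing recovers $64 of fixed cost.

Profit = -$91 at y = 4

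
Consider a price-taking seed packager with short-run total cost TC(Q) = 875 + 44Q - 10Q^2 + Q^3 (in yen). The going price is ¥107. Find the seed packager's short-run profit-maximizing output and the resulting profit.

AVC = 44 - 10Q + Q^2; min AVC = ¥19 at Q = 5. Since P = ¥107 ≥ min AVC, the firm produces.
With MC = 44 - 20Q + 3Q^2, P = MC on the upward-sloping part at Q* = 9.
TR = 107·9 = 963. TC = 875 + 315 = 1190. Profit = 963 − 1190 = -¥227.
That loss of ¥227 beats the ¥875 the firm would lose by shutting down; producing recovers ¥648 of fixed cost.

Profit = -¥227 at Q = 9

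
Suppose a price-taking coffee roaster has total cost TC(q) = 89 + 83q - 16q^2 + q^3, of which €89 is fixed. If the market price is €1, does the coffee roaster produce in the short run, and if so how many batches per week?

Shut down

Variable cost is VC = 83q - 16q^2 + q^3, so AVC = VC/q = 83 - 16q + q^2 and MC = dTC/dq = 83 - 32q + 3q^2.
The AVC parabola has its vertex at q = 16/2 = 8, where AVC = 83 - 16·8 + 8^2 = €19.
With P < min AVC (€1 < €19), every unit sold adds to the loss.
The firm minimizes its loss by shutting down and losing only its fixed cost of €89.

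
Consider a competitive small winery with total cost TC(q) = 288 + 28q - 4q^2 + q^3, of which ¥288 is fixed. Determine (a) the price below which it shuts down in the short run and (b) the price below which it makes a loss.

AVC = 28 - 4q + q^2; minimized at q = 2, giving min AVC = ¥24. That is the shutdown price.
ATC = 288/q + 28 - 4q + q^2. Setting dATC/dq = −288/q^2 − 4 + 2q = 0 gives q = 6 (since 2·6^3 − 4·6^2 = 288).
min ATC = 288/6 + 28 − 4·6 + 6^2 = ¥88. That is the break-even price.
Between these two prices the firm operates at a loss; above ¥88 it earns a profit.

Shutdown price = ¥24; break-even price = ¥88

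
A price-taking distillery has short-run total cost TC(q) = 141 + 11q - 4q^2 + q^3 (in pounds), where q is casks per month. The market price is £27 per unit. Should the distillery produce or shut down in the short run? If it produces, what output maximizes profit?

Variable cost is VC = 11q - 4q^2 + q^3, so AVC = VC/q = 11 - 4q + q^2 and MC = dTC/dq = 11 - 8q + 3q^2.
The AVC parabola has its vertex at q = 4/2 = 2, where AVC = 11 - 4·2 + 2^2 = £7.
Since P = £27 ≥ min AVC = £7, price covers variable cost and the firm should produce.
Set P = MC: 27 = 11 - 8q + 3q^2 → -16 - 8q + 3q^2 = 0. The roots are q = -4/3 and q = 4; the profit-maximizing output is on the rising part of MC, so q* = 4.
Check: AVC at q = 4 is £11 ≤ P, so revenue covers variable cost.
Profit = P·q − TC = 27·4 − 185 = -£77, a loss, but smaller than the £141 fixed cost the firm would lose by shutting down.

Produce at q = 4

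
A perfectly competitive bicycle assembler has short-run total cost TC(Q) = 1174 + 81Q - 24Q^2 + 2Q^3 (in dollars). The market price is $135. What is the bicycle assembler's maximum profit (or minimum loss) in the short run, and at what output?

Profit = -$202 at Q = 9

AVC = 81 - 24Q + 2Q^2 has its minimum $9 at Q = 6; price $135 clears that bar, so the firm operates.
With MC = 81 - 48Q + 6Q^2, P = MC on the upward-sloping part at Q* = 9.
TR = 135·9 = 1215. TC = 1174 + 243 = 1417. Profit = 1215 − 1417 = -$202.
That loss of $202 beats the $1174 the firm would lose by shutting down; producing recovers $972 of fixed cost.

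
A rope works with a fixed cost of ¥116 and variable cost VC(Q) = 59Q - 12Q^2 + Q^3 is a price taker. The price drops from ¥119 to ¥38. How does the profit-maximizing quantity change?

Output falls from 10 to 7

AVC = 59 - 12Q + Q^2, minimized at Q = 6 where min AVC = ¥23. MC = 59 - 24Q + 3Q^2.
With P = ¥119 above the shutdown price, P = MC gives Q = 10.
At P = ¥38 ≥ min AVC, set P = MC: Q = 7. The firm stays open but cuts output.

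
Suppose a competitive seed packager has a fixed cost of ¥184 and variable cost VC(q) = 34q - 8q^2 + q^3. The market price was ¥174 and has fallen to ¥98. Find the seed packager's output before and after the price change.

MC = 34 - 16q + 3q^2; the shutdown threshold is min AVC = ¥18 (at q = 4).
At P = ¥174 ≥ min AVC, set P = MC on the rising branch: q = 10.
At P = ¥98 ≥ min AVC, set P = MC: q = 8. The firm stays open but cuts output.

Output falls from 10 to 8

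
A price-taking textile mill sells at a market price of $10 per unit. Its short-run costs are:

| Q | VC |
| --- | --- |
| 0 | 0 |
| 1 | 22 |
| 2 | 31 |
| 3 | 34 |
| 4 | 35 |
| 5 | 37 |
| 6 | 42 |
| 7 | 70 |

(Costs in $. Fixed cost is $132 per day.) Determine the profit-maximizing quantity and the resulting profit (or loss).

Q = 6; profit = -$114

Tabulate TR − TC: Q=0: -132; Q=1: -144; Q=2: -143; Q=3: -136; Q=4: -127; Q=5: -119; Q=6: -114; Q=7: -132.
Profit is maximized at Q = 6. AVC there is 42/6 = $7 ≤ P, so producing beats shutting down (which would give -$132).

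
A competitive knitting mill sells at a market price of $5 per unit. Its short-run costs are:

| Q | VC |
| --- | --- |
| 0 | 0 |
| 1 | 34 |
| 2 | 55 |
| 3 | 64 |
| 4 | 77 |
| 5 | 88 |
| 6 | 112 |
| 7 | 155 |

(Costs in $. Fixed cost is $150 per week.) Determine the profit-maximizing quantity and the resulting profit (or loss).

Profit at each row (π = 5Q − TC): Q=0: -150; Q=1: -179; Q=2: -195; Q=3: -199; Q=4: -207; Q=5: -213; Q=6: -232; Q=7: -270.
Profit is highest at Q = 0. Equivalently, the lowest AVC in the table is 88/5 ≈ $17.60 at Q = 5, and P = $5 falls below it — price never covers variable cost, so the firm shuts down and loses only its fixed cost.

Q = 0 (shut down); profit = -$150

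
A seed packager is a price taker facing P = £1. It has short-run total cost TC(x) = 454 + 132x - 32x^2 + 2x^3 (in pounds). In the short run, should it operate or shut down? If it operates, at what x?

Shut down

Strip out fixed cost: VC = 132x - 32x^2 + 2x^3. Then AVC = 132 - 32x + 2x^2 and MC = 132 - 64x + 6x^2.
AVC hits its minimum where MC = AVC, at x = 8, giving min AVC = 132 - 32·8 + 2·8^2 = £4.
P = £1 lies below min AVC = £4; no output level covers variable cost.
The firm minimizes its loss by shutting down and losing only its fixed cost of £454.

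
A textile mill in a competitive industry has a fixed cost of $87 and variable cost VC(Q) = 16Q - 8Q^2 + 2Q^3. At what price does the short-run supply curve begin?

$8 per unit

Short-run supply begins at min AVC. From VC = 16Q - 8Q^2 + 2Q^3, AVC = 16 - 8Q + 2Q^2.
dAVC/dQ = -8 + 4Q = 0 gives Q = 2. min AVC = 16 - 8·2 + 2·2^2 = 8.
The firm shuts down for any P below $8.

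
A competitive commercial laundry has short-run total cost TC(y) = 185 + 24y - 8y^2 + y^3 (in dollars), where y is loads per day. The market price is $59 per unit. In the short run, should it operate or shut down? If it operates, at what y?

Produce at y = 7

Strip out fixed cost: VC = 24y - 8y^2 + y^3. Then AVC = 24 - 8y + y^2 and MC = 24 - 16y + 3y^2.
AVC hits its minimum where MC = AVC, at y = 4, giving min AVC = 24 - 8·4 + 4^2 = $8.
Because $59 ≥ $8, revenue can cover variable cost; the firm operates.
Set P = MC: 59 = 24 - 16y + 3y^2 → -35 - 16y + 3y^2 = 0. The roots are y = -5/3 and y = 7; the profit-maximizing output is on the rising part of MC, so y* = 7.
Check: AVC at y = 7 is $17 ≤ P, so revenue covers variable cost.
Profit = P·y − TC = 59·7 − 304 = $109.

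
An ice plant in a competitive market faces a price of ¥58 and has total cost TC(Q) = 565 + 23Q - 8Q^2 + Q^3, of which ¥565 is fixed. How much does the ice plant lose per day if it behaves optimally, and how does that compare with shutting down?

AVC = 23 - 8Q + Q^2 has its minimum ¥7 at Q = 4; price ¥58 clears that bar, so the firm operates.
MC = 23 - 16Q + 3Q^2. Setting P = MC and taking the root on the rising branch gives Q* = 7.
TR = 58·7 = 406. TC = 565 + 112 = 677. Profit = 406 − 677 = -¥271.
Shutting down would mean losing the fixed cost of ¥565, so operating at a loss of ¥271 is better by ¥294.

Profit = -¥271 at Q = 7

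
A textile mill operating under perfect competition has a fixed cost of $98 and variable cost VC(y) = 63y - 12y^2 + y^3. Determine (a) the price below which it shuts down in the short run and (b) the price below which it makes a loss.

Shutdown price = $27; break-even price = $42

AVC = 63 - 12y + y^2; minimized at y = 6, giving min AVC = $27. That is the shutdown price.
ATC = 98/y + 63 - 12y + y^2. Setting dATC/dy = −98/y^2 − 12 + 2y = 0 gives y = 7 (since 2·7^3 − 12·7^2 = 98).
min ATC = 98/7 + 63 − 12·7 + 7^2 = $42. That is the break-even price.
For $27 ≤ P < $42 the firm produces at a loss; below $27 it shuts down.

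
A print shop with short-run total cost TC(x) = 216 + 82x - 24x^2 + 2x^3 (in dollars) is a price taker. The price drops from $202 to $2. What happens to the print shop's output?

MC = 82 - 48x + 6x^2; the shutdown threshold is min AVC = $10 (at x = 6).
With P = $202 above the shutdown price, P = MC gives x = 10.
At P = $2 < min AVC = $10, price no longer covers variable cost at any output, so the firm shuts down: x = 0.

Output falls from 10 to 0 (the firm shuts down)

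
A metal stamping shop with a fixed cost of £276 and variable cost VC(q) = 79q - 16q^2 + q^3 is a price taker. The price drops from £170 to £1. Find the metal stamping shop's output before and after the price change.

MC = 79 - 32q + 3q^2; the shutdown threshold is min AVC = £15 (at q = 8).
With P = £170 above the shutdown price, P = MC gives q = 13.
At P = £1 < min AVC = £15, price no longer covers variable cost at any output, so the firm shuts down: q = 0.

Output falls from 13 to 0 (the firm shuts down)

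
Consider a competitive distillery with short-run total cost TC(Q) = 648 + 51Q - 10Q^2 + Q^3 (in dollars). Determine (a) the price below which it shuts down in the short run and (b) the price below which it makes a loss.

Shutdown price = $26; break-even price = $114

AVC = 51 - 10Q + Q^2; minimized at Q = 5, giving min AVC = $26. That is the shutdown price.
ATC = 648/Q + 51 - 10Q + Q^2. Setting dATC/dQ = −648/Q^2 − 10 + 2Q = 0 gives Q = 9 (since 2·9^3 − 10·9^2 = 648).
min ATC = 648/9 + 51 − 10·9 + 9^2 = $114. That is the break-even price.
Between these two prices the firm operates at a loss; above $114 it earns a profit.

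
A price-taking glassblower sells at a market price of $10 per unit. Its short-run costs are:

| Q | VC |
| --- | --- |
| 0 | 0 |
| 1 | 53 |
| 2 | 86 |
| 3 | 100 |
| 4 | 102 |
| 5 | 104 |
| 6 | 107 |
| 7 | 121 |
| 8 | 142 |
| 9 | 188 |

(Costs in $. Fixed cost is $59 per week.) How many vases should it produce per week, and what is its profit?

Profit at each row (π = 10Q − TC): Q=0: -59; Q=1: -102; Q=2: -125; Q=3: -129; Q=4: -121; Q=5: -113; Q=6: -106; Q=7: -110; Q=8: -121; Q=9: -157.
Profit is highest at Q = 0. Equivalently, the lowest AVC in the table is 121/7 ≈ $17.29 at Q = 7, and P = $10 falls below it — price never covers variable cost, so the firm shuts down and loses only its fixed cost.

Q = 0 (shut down); profit = -$59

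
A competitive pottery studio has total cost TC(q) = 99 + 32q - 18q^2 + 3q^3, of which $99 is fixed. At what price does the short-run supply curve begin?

$5 per unit

The shutdown price is the minimum of AVC. VC = 32q - 18q^2 + 3q^3, so AVC = 32 - 18q + 3q^2.
At the minimum of AVC, MC = AVC. MC = 32 - 36q + 9q^2; setting MC = AVC gives 6q^2 - 18q = 0, so q = 3. min AVC = 5.
For P < $5 the firm produces nothing.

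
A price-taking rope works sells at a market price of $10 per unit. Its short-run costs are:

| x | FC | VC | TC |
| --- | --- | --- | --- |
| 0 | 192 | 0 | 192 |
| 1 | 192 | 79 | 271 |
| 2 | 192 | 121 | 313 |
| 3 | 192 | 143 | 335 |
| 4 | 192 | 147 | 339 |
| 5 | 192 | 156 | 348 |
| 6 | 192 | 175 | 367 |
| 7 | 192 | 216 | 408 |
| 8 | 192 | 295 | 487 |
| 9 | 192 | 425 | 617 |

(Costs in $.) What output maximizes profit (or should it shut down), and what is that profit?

x = 0 (shut down); profit = -$192

Tabulate TR − TC: x=0: -192; x=1: -261; x=2: -293; x=3: -305; x=4: -299; x=5: -298; x=6: -307; x=7: -338; x=8: -407; x=9: -527.
Profit is highest at x = 0. Equivalently, the lowest AVC in the table is 175/6 ≈ $29.17 at x = 6, and P = $10 falls below it — price never covers variable cost, so the firm shuts down and loses only its fixed cost.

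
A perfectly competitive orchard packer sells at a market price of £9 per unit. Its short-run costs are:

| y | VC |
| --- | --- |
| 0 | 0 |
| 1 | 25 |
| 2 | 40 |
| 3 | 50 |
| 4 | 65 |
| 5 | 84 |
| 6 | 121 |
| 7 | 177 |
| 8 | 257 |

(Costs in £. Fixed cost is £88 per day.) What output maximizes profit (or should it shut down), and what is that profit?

Profit at each row (π = 9y − TC): y=0: -88; y=1: -104; y=2: -110; y=3: -111; y=4: -117; y=5: -127; y=6: -155; y=7: -202; y=8: -273.
Profit is highest at y = 0. Equivalently, the lowest AVC in the table is 65/4 ≈ £16.25 at y = 4, and P = £9 falls below it — price never covers variable cost, so the firm shuts down and loses only its fixed cost.

y = 0 (shut down); profit = -£88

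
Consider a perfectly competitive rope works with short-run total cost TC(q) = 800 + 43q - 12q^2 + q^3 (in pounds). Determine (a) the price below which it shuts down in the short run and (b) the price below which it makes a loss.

Shutdown price = £7; break-even price = £103

Shutdown price = min AVC. AVC = 43 - 12q + q^2, with vertex at q = 6 and minimum £7.
ATC = 800/q + 43 - 12q + q^2. Setting dATC/dq = −800/q^2 − 12 + 2q = 0 gives q = 10 (since 2·10^3 − 12·10^2 = 800).
min ATC = 800/10 + 43 − 12·10 + 10^2 = £103. That is the break-even price.
For £7 ≤ P < £103 the firm produces at a loss; below £7 it shuts down.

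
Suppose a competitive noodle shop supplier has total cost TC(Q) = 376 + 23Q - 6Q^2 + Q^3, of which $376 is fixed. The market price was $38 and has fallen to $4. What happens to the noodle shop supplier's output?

MC = 23 - 12Q + 3Q^2; the shutdown threshold is min AVC = $14 (at Q = 3).
With P = $38 above the shutdown price, P = MC gives Q = 5.
At P = $4 < min AVC = $14, price no longer covers variable cost at any output, so the firm shuts down: Q = 0.

Output falls from 5 to 0 (the firm shuts down)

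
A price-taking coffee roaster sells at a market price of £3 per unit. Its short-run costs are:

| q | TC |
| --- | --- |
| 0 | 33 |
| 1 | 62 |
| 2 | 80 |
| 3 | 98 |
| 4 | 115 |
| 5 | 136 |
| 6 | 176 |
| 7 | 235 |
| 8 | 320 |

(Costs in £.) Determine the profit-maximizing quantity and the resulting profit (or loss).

q = 0 (shut down); profit = -£33

Profit at each row (π = 3q − TC): q=0: -33; q=1: -59; q=2: -74; q=3: -89; q=4: -103; q=5: -121; q=6: -158; q=7: -214; q=8: -296.
Profit is highest at q = 0. Equivalently, the lowest AVC in the table is 82/4 ≈ £20.50 at q = 4, and P = £3 falls below it — price never covers variable cost, so the firm shuts down and loses only its fixed cost.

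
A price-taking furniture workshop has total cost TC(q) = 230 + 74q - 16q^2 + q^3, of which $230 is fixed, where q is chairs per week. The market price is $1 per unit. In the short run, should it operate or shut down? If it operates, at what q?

Shut down

Variable cost is VC = 74q - 16q^2 + q^3, so AVC = VC/q = 74 - 16q + q^2 and MC = dTC/dq = 74 - 32q + 3q^2.
AVC hits its minimum where MC = AVC, at q = 8, giving min AVC = 74 - 16·8 + 8^2 = $10.
P = $1 lies below min AVC = $10; no output level covers variable cost.
Shutting down limits the loss to fixed cost, $230.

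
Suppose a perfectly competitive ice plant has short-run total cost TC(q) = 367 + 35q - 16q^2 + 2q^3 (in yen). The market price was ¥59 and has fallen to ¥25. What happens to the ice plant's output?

MC = 35 - 32q + 6q^2; the shutdown threshold is min AVC = ¥3 (at q = 4).
With P = ¥59 above the shutdown price, P = MC gives q = 6.
At P = ¥25 ≥ min AVC, set P = MC: q = 5. The firm stays open but cuts output.

Output falls from 6 to 5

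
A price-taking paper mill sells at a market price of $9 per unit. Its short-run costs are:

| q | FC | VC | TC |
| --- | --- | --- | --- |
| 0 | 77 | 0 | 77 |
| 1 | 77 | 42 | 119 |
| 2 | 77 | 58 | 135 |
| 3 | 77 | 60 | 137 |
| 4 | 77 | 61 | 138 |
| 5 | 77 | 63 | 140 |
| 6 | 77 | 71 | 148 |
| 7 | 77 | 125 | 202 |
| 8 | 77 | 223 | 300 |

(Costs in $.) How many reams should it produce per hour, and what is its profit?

q = 0 (shut down); profit = -$77

Tabulate TR − TC: q=0: -77; q=1: -110; q=2: -117; q=3: -110; q=4: -102; q=5: -95; q=6: -94; q=7: -139; q=8: -228.
Profit is highest at q = 0. Equivalently, the lowest AVC in the table is 71/6 ≈ $11.83 at q = 6, and P = $9 falls below it — price never covers variable cost, so the firm shuts down and loses only its fixed cost.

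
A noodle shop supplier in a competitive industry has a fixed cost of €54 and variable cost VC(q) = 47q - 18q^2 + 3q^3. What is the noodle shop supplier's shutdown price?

Short-run supply begins at min AVC. From VC = 47q - 18q^2 + 3q^3, AVC = 47 - 18q + 3q^2.
dAVC/dq = -18 + 6q = 0 gives q = 3. min AVC = 47 - 18·3 + 3·3^2 = 20.
So the shutdown price is €20.

€20 per unit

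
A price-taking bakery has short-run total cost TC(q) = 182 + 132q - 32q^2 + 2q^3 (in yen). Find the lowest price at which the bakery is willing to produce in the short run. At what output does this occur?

The firm shuts down when price falls below the minimum of average variable cost. AVC = VC/q = 132 - 32q + 2q^2.
dAVC/dq = -32 + 4q = 0 gives q = 8. min AVC = 132 - 32·8 + 2·8^2 = 4.
The firm shuts down for any P below ¥4.

¥4 per unit, at q = 8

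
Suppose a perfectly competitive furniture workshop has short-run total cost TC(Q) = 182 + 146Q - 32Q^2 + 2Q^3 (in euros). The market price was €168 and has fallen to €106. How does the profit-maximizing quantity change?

AVC = 146 - 32Q + 2Q^2, minimized at Q = 8 where min AVC = €18. MC = 146 - 64Q + 6Q^2.
With P = €168 above the shutdown price, P = MC gives Q = 11.
At P = €106 ≥ min AVC, set P = MC: Q = 10. The firm stays open but cuts output.

Output falls from 11 to 10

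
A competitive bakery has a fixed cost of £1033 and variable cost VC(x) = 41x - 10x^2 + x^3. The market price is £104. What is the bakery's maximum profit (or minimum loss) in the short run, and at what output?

AVC = 41 - 10x + x^2 has its minimum £16 at x = 5; price £104 clears that bar, so the firm operates.
With MC = 41 - 20x + 3x^2, P = MC on the upward-sloping part at x* = 9.
TR = 104·9 = 936. TC = 1033 + 288 = 1321. Profit = 936 − 1321 = -£385.
Shutting down would mean losing the fixed cost of £1033, so operating at a loss of £385 is better by £648.

Profit = -£385 at x = 9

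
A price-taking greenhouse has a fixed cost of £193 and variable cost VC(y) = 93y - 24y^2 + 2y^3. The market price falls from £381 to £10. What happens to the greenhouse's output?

Output falls from 12 to 0 (the firm shuts down)

AVC = 93 - 24y + 2y^2, minimized at y = 6 where min AVC = £21. MC = 93 - 48y + 6y^2.
With P = £381 above the shutdown price, P = MC gives y = 12.
At P = £10 < min AVC = £21, price no longer covers variable cost at any output, so the firm shuts down: y = 0.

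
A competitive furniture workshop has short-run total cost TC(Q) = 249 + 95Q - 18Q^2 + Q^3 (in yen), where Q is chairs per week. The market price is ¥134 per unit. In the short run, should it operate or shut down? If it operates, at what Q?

Strip out fixed cost: VC = 95Q - 18Q^2 + Q^3. Then AVC = 95 - 18Q + Q^2 and MC = 95 - 36Q + 3Q^2.
The AVC parabola has its vertex at Q = 18/2 = 9, where AVC = 95 - 18·9 + 9^2 = ¥14.
Since P = ¥134 ≥ min AVC = ¥14, price covers variable cost and the firm should produce.
Solving P = MC: -39 - 36Q + 3Q^2 = 0 ⇒ Q = -1 or 13. On the upward-sloping branch, Q* = 13.
Check: AVC at Q = 13 is ¥30 ≤ P, so revenue covers variable cost.
Profit = P·Q − TC = 134·13 − 639 = ¥1103.

Produce at Q = 13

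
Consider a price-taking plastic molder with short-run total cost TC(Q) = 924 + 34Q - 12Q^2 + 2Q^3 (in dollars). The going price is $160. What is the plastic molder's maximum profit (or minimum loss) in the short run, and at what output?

AVC = 34 - 12Q + 2Q^2; min AVC = $16 at Q = 3. Since P = $160 ≥ min AVC, the firm produces.
With MC = 34 - 24Q + 6Q^2, P = MC on the upward-sloping part at Q* = 7.
TR = 160·7 = 1120. TC = 924 + 336 = 1260. Profit = 1120 − 1260 = -$140.
That loss of $140 beats the $924 the firm would lose by shutting down; producing recovers $784 of fixed cost.

Profit = -$140 at Q = 7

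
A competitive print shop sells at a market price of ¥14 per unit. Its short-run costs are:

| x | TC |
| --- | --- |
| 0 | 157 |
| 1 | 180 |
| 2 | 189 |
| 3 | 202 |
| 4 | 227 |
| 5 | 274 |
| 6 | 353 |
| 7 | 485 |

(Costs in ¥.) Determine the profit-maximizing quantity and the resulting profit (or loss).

x = 0 (shut down); profit = -¥157

Compute π = P·x − TC at each output: x=0: -157; x=1: -166; x=2: -161; x=3: -160; x=4: -171; x=5: -204; x=6: -269; x=7: -387.
Profit is highest at x = 0. Equivalently, the lowest AVC in the table is 45/3 ≈ ¥15 at x = 3, and P = ¥14 falls below it — price never covers variable cost, so the firm shuts down and loses only its fixed cost.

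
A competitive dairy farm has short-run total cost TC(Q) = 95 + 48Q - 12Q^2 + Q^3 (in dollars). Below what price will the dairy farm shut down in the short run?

$12 per unit

The shutdown price is the minimum of AVC. VC = 48Q - 12Q^2 + Q^3, so AVC = 48 - 12Q + Q^2.
dAVC/dQ = -12 + 2Q = 0 gives Q = 6. min AVC = 48 - 12·6 + 6^2 = 12.
The firm shuts down for any P below $12.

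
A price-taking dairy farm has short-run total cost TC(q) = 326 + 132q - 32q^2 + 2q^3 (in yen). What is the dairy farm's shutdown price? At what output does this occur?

Short-run supply begins at min AVC. From VC = 132q - 32q^2 + 2q^3, AVC = 132 - 32q + 2q^2.
dAVC/dq = -32 + 4q = 0 gives q = 8. min AVC = 132 - 32·8 + 2·8^2 = 4.
The firm shuts down for any P below ¥4.

¥4 per unit, at q = 8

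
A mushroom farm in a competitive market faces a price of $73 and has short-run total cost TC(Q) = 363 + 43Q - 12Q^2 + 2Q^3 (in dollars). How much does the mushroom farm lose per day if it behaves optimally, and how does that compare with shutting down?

AVC = 43 - 12Q + 2Q^2; min AVC = $25 at Q = 3. Since P = $73 ≥ min AVC, the firm produces.
MC = 43 - 24Q + 6Q^2. Setting P = MC and taking the root on the rising branch gives Q* = 5.
TR = 73·5 = 365. TC = 363 + 165 = 528. Profit = 365 − 528 = -$163.
Shutting down would mean losing the fixed cost of $363, so operating at a loss of $163 is better by $200.

Profit = -$163 at Q = 5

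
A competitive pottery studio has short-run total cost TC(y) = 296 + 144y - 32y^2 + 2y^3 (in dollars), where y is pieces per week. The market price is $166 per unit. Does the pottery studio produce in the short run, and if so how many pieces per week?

Strip out fixed cost: VC = 144y - 32y^2 + 2y^3. Then AVC = 144 - 32y + 2y^2 and MC = 144 - 64y + 6y^2.
AVC hits its minimum where MC = AVC, at y = 8, giving min AVC = 144 - 32·8 + 2·8^2 = $16.
P = $166 exceeds min AVC = $16, so the firm stays open.
Solving P = MC: -22 - 64y + 6y^2 = 0 ⇒ y = -1/3 or 11. On the upward-sloping branch, y* = 11.
Check: AVC at y = 11 is $34 ≤ P, so revenue covers variable cost.
Profit = P·y − TC = 166·11 − 670 = $1156.

Produce at y = 11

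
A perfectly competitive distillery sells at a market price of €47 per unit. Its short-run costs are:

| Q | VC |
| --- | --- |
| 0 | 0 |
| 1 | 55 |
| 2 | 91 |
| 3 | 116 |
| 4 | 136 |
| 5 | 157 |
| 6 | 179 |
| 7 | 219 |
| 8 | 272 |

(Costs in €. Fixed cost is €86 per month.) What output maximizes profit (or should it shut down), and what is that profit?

Q = 7; profit = €24

Profit at each row (π = 47Q − TC): Q=0: -86; Q=1: -94; Q=2: -83; Q=3: -61; Q=4: -34; Q=5: -8; Q=6: 17; Q=7: 24; Q=8: 18.
Profit is maximized at Q = 7. AVC there is 219/7 = €31.29 ≤ P, so producing beats shutting down (which would give -€86).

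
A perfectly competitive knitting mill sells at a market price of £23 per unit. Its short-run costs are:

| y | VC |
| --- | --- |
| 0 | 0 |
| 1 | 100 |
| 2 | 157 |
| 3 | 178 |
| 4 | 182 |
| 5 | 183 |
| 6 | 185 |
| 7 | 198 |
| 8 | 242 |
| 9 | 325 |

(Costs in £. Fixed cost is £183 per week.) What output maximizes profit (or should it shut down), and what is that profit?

y = 0 (shut down); profit = -£183

Profit at each row (π = 23y − TC): y=0: -183; y=1: -260; y=2: -294; y=3: -292; y=4: -273; y=5: -251; y=6: -230; y=7: -220; y=8: -241; y=9: -301.
Profit is highest at y = 0. Equivalently, the lowest AVC in the table is 198/7 ≈ £28.29 at y = 7, and P = £23 falls below it — price never covers variable cost, so the firm shuts down and loses only its fixed cost.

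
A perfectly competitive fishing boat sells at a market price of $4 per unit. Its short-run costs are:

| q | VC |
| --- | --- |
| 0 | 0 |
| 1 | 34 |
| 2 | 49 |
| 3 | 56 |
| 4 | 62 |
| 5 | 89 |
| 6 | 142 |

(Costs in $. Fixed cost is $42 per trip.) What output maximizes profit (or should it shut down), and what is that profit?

Profit at each row (π = 4q − TC): q=0: -42; q=1: -72; q=2: -83; q=3: -86; q=4: -88; q=5: -111; q=6: -160.
Profit is highest at q = 0. Equivalently, the lowest AVC in the table is 62/4 ≈ $15.50 at q = 4, and P = $4 falls below it — price never covers variable cost, so the firm shuts down and loses only its fixed cost.

q = 0 (shut down); profit = -$42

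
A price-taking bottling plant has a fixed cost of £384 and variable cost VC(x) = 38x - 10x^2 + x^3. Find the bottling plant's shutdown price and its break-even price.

Shutdown price = min AVC. AVC = 38 - 10x + x^2, with vertex at x = 5 and minimum £13.
ATC = 384/x + 38 - 10x + x^2. Setting dATC/dx = −384/x^2 − 10 + 2x = 0 gives x = 8 (since 2·8^3 − 10·8^2 = 384).
min ATC = 384/8 + 38 − 10·8 + 8^2 = £70. That is the break-even price.
Between these two prices the firm operates at a loss; above £70 it earns a profit.

Shutdown price = £13; break-even price = £70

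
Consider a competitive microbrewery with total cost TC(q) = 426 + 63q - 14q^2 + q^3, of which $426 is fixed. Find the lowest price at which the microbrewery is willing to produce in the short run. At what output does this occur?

$14 per unit, at q = 7

The shutdown price is the minimum of AVC. VC = 63q - 14q^2 + q^3, so AVC = 63 - 14q + q^2.
dAVC/dq = -14 + 2q = 0 gives q = 7. min AVC = 63 - 14·7 + 7^2 = 14.
For P < $14 the firm produces nothing.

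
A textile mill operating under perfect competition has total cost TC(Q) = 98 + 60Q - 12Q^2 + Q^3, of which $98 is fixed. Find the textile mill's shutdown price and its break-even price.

Shutdown price = min AVC. AVC = 60 - 12Q + Q^2, with vertex at Q = 6 and minimum $24.
ATC = 98/Q + 60 - 12Q + Q^2. Setting dATC/dQ = −98/Q^2 − 12 + 2Q = 0 gives Q = 7 (since 2·7^3 − 12·7^2 = 98).
min ATC = 98/7 + 60 − 12·7 + 7^2 = $39. That is the break-even price.
Between these two prices the firm operates at a loss; above $39 it earns a profit.

Shutdown price = $24; break-even price = $39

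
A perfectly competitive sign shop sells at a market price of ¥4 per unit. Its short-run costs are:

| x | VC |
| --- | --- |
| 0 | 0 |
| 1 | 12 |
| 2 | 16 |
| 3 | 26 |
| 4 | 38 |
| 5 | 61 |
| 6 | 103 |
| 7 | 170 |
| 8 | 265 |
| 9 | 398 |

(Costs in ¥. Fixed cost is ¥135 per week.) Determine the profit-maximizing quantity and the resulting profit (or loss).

x = 0 (shut down); profit = -¥135

Profit at each row (π = 4x − TC): x=0: -135; x=1: -143; x=2: -143; x=3: -149; x=4: -157; x=5: -176; x=6: -214; x=7: -277; x=8: -368; x=9: -497.
Profit is highest at x = 0. Equivalently, the lowest AVC in the table is 16/2 ≈ ¥8 at x = 2, and P = ¥4 falls below it — price never covers variable cost, so the firm shuts down and loses only its fixed cost.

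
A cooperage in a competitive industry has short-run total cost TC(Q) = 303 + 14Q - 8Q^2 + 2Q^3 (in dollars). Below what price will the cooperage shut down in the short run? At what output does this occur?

$6 per unit, at Q = 2

The shutdown price is the minimum of AVC. VC = 14Q - 8Q^2 + 2Q^3, so AVC = 14 - 8Q + 2Q^2.
dAVC/dQ = -8 + 4Q = 0 gives Q = 2. min AVC = 14 - 8·2 + 2·2^2 = 6.
The firm shuts down for any P below $6.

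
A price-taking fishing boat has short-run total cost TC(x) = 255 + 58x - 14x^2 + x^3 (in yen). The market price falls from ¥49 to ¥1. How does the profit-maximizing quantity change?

AVC = 58 - 14x + x^2, minimized at x = 7 where min AVC = ¥9. MC = 58 - 28x + 3x^2.
At P = ¥49 ≥ min AVC, set P = MC on the rising branch: x = 9.
At P = ¥1 < min AVC = ¥9, price no longer covers variable cost at any output, so the firm shuts down: x = 0.

Output falls from 9 to 0 (the firm shuts down)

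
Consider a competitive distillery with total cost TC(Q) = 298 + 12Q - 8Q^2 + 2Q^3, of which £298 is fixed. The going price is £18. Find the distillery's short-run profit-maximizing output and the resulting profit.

Profit = -£262 at Q = 3

AVC = 12 - 8Q + 2Q^2 has its minimum £4 at Q = 2; price £18 clears that bar, so the firm operates.
With MC = 12 - 16Q + 6Q^2, P = MC on the upward-sloping part at Q* = 3.
TR = 18·3 = 54. TC = 298 + 18 = 316. Profit = 54 − 316 = -£262.
That loss of £262 beats the £298 the firm would lose by shutting down; producing recovers £36 of fixed cost.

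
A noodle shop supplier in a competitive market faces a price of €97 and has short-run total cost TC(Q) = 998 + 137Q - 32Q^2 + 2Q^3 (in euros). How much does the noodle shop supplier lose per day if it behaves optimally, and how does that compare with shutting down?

AVC = 137 - 32Q + 2Q^2 has its minimum €9 at Q = 8; price €97 clears that bar, so the firm operates.
MC = 137 - 64Q + 6Q^2. Setting P = MC and taking the root on the rising branch gives Q* = 10.
TR = 97·10 = 970. TC = 998 + 170 = 1168. Profit = 970 − 1168 = -€198.
That loss of €198 beats the €998 the firm would lose by shutting down; producing recovers €800 of fixed cost.

Profit = -€198 at Q = 10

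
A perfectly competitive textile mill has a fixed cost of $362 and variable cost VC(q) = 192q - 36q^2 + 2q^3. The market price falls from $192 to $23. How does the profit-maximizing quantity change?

AVC = 192 - 36q + 2q^2, minimized at q = 9 where min AVC = $30. MC = 192 - 72q + 6q^2.
At P = $192 ≥ min AVC, set P = MC on the rising branch: q = 12.
At P = $23 < min AVC = $30, price no longer covers variable cost at any output, so the firm shuts down: q = 0.

Output falls from 12 to 0 (the firm shuts down)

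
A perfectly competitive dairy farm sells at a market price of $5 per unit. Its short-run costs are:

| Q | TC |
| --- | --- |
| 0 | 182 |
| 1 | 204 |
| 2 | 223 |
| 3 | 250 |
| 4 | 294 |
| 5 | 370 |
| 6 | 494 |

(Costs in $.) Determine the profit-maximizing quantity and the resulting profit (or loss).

Compute π = P·Q − TC at each output: Q=0: -182; Q=1: -199; Q=2: -213; Q=3: -235; Q=4: -274; Q=5: -345; Q=6: -464.
Profit is highest at Q = 0. Equivalently, the lowest AVC in the table is 41/2 ≈ $20.50 at Q = 2, and P = $5 falls below it — price never covers variable cost, so the firm shuts down and loses only its fixed cost.

Q = 0 (shut down); profit = -$182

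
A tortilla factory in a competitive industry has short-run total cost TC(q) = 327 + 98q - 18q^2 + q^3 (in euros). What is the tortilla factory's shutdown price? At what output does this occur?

€17 per unit, at q = 9

The firm shuts down when price falls below the minimum of average variable cost. AVC = VC/q = 98 - 18q + q^2.
At the minimum of AVC, MC = AVC. MC = 98 - 36q + 3q^2; setting MC = AVC gives 2q^2 - 18q = 0, so q = 9. min AVC = 17.
So the shutdown price is €17.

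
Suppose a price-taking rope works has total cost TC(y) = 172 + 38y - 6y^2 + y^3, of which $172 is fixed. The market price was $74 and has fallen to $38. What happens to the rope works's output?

AVC = 38 - 6y + y^2, minimized at y = 3 where min AVC = $29. MC = 38 - 12y + 3y^2.
With P = $74 above the shutdown price, P = MC gives y = 6.
At P = $38 ≥ min AVC, set P = MC: y = 4. The firm stays open but cuts output.

Output falls from 6 to 4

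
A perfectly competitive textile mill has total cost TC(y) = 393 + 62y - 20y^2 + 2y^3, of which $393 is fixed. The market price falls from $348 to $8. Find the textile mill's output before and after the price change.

Output falls from 11 to 0 (the firm shuts down)

AVC = 62 - 20y + 2y^2, minimized at y = 5 where min AVC = $12. MC = 62 - 40y + 6y^2.
With P = $348 above the shutdown price, P = MC gives y = 11.
At P = $8 < min AVC = $12, price no longer covers variable cost at any output, so the firm shuts down: y = 0.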